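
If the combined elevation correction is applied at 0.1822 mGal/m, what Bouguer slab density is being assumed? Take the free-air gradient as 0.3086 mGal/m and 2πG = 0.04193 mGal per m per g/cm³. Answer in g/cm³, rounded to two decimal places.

0.1822 = 0.3086 − 0.04193 × ρ
ρ = (0.3086 − 0.1822) / 0.04193 = 3.01 g/cm³

3.01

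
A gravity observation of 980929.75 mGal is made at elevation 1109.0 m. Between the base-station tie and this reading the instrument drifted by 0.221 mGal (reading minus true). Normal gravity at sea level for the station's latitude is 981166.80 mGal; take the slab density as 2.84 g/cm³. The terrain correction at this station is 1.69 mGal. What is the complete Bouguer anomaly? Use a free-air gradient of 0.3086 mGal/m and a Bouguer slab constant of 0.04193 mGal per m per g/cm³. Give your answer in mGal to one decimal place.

Drift-corrected reading = 980929.75 − (0.221) = 980929.529 mGal
Free-air correction = 0.3086 × 1109.0 = 342.24 mGal
Free-air anomaly = 980929.529 − 981166.80 + (342.24) = 104.969 mGal
Bouguer slab correction = 0.04193 × 2.84 × 1109.0 = 132.06 mGal
Simple Bouguer anomaly = 104.969 − (132.06) = -27.091 mGal
Complete Bouguer anomaly = -27.091 + 1.69 = -25.401 mGal

-25.4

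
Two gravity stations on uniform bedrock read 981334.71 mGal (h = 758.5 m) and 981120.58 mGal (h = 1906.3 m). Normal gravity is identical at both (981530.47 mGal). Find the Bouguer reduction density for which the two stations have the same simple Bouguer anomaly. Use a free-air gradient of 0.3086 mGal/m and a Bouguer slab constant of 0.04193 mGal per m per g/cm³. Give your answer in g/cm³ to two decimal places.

2.91

Δg_obs = 981120.58 − 981334.71 = -214.13 mGal over Δh = 1906.3 − 758.5 = 1147.8 m
Equal Bouguer anomalies ⇒ Δg_obs + (0.3086 − 0.04193ρ)·Δh = 0
0.3086 − 0.04193ρ = −Δg_obs/Δh = 0.18656
ρ = (0.3086 − 0.18656) / 0.04193 = 2.91 g/cm³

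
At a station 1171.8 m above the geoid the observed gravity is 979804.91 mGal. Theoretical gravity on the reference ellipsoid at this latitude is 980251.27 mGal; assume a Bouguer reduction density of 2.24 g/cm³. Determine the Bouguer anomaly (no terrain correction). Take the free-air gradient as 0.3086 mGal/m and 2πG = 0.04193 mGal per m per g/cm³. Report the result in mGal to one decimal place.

Free-air correction = 0.3086 × 1171.8 = 361.62 mGal
Free-air anomaly = 979804.91 − 980251.27 + (361.62) = -84.74 mGal
Bouguer slab correction = 0.04193 × 2.24 × 1171.8 = 110.06 mGal
Simple Bouguer anomaly = -84.74 − (110.06) = -194.80 mGal

-194.8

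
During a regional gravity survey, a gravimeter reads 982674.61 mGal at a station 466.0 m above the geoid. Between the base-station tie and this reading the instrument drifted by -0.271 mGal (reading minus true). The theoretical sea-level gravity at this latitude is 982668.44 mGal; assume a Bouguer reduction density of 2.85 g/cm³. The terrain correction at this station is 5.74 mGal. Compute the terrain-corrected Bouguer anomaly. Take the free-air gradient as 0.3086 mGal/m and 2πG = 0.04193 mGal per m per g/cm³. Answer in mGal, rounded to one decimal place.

Drift-corrected reading = 982674.61 − (-0.271) = 982674.881 mGal
Free-air correction = 0.3086 × 466.0 = 143.81 mGal
Free-air anomaly = 982674.881 − 982668.44 + (143.81) = 150.251 mGal
Bouguer slab correction = 0.04193 × 2.85 × 466.0 = 55.69 mGal
Simple Bouguer anomaly = 150.251 − (55.69) = 94.561 mGal
Complete Bouguer anomaly = 94.561 + 5.74 = 100.301 mGal

100.3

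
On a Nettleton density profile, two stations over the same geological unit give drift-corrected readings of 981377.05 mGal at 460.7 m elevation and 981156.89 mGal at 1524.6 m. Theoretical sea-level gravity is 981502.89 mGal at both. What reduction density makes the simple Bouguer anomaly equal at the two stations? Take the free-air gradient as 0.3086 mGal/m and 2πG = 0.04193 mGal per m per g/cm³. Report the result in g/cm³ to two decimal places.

Δg_obs = 981156.89 − 981377.05 = -220.16 mGal over Δh = 1524.6 − 460.7 = 1063.9 m
Equal Bouguer anomalies ⇒ Δg_obs + (0.3086 − 0.04193ρ)·Δh = 0
0.3086 − 0.04193ρ = −Δg_obs/Δh = 0.20694
ρ = (0.3086 − 0.20694) / 0.04193 = 2.42 g/cm³

2.42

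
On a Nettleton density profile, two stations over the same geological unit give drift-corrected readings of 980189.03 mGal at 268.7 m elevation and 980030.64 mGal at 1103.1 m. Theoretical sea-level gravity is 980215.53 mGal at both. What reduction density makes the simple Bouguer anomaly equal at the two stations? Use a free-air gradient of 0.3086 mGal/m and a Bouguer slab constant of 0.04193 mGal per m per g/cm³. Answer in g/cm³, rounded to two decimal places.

Δg_obs = 980030.64 − 980189.03 = -158.39 mGal over Δh = 1103.1 − 268.7 = 834.4 m
Equal Bouguer anomalies ⇒ Δg_obs + (0.3086 − 0.04193ρ)·Δh = 0
0.3086 − 0.04193ρ = −Δg_obs/Δh = 0.18983
ρ = (0.3086 − 0.18983) / 0.04193 = 2.83 g/cm³

2.83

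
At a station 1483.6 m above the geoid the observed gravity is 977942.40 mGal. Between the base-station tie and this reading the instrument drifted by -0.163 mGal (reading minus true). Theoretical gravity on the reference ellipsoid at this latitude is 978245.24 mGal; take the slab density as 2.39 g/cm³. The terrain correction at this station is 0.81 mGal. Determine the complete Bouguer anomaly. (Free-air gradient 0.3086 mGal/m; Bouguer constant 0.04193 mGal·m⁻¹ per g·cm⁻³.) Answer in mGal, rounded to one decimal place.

7.3

Drift-corrected reading = 977942.40 − (-0.163) = 977942.563 mGal
Free-air correction = 0.3086 × 1483.6 = 457.84 mGal
Free-air anomaly = 977942.563 − 978245.24 + (457.84) = 155.163 mGal
Bouguer slab correction = 0.04193 × 2.39 × 1483.6 = 148.68 mGal
Simple Bouguer anomaly = 155.163 − (148.68) = 6.483 mGal
Complete Bouguer anomaly = 6.483 + 0.81 = 7.293 mGal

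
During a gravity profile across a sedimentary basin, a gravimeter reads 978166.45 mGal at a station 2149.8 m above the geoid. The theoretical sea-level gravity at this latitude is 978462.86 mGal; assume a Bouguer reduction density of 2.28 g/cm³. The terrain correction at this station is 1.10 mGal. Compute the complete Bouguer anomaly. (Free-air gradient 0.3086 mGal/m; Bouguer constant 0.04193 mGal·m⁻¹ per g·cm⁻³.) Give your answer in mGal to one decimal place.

162.6

Free-air correction = 0.3086 × 2149.8 = 663.43 mGal
Free-air anomaly = 978166.45 − 978462.86 + (663.43) = 367.02 mGal
Bouguer slab correction = 0.04193 × 2.28 × 2149.8 = 205.52 mGal
Simple Bouguer anomaly = 367.02 − (205.52) = 161.50 mGal
Complete Bouguer anomaly = 161.50 + 1.10 = 162.60 mGal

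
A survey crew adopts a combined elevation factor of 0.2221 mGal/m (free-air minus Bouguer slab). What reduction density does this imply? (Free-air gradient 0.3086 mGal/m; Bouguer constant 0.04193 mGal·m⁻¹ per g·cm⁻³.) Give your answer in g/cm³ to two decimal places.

2.06

0.2221 = 0.3086 − 0.04193 × ρ
ρ = (0.3086 − 0.2221) / 0.04193 = 2.06 g/cm³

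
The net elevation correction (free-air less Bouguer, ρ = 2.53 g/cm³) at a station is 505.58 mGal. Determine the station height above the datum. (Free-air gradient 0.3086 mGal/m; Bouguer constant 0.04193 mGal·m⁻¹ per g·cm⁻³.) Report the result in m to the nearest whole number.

Combined gradient = 0.3086 − 0.04193 × 2.53 = 0.2025171 mGal/m
h = 505.58 / 0.2025171 = 2496.48 m

2496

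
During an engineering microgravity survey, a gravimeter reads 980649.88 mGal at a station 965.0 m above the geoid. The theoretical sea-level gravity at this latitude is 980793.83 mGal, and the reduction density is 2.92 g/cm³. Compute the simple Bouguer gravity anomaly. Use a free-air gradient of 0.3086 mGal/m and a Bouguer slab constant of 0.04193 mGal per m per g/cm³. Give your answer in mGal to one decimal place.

Free-air correction = 0.3086 × 965.0 = 297.80 mGal
Free-air anomaly = 980649.88 − 980793.83 + (297.80) = 153.85 mGal
Bouguer slab correction = 0.04193 × 2.92 × 965.0 = 118.15 mGal
Simple Bouguer anomaly = 153.85 − (118.15) = 35.70 mGal

35.7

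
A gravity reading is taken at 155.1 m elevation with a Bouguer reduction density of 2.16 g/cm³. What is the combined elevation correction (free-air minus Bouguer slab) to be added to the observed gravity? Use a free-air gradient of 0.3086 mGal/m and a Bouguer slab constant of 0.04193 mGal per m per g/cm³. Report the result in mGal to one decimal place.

33.8

Combined gradient = 0.3086 − 0.04193 × 2.16 = 0.2180312 mGal/m
Combined elevation correction = 0.2180312 × 155.1 = 33.8 mGal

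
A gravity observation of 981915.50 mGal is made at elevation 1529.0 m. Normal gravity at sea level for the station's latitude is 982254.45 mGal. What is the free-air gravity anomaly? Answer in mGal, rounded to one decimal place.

Free-air correction = 0.3086 × 1529.0 = 471.85 mGal
Free-air anomaly = 981915.50 − 982254.45 + (471.85) = 132.90 mGal

132.9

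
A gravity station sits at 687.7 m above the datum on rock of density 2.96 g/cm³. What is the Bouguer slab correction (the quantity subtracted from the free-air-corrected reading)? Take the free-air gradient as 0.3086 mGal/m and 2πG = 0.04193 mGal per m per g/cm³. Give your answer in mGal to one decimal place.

85.4

Bouguer slab correction = 0.04193 × 2.96 × 687.7 = 85.4 mGal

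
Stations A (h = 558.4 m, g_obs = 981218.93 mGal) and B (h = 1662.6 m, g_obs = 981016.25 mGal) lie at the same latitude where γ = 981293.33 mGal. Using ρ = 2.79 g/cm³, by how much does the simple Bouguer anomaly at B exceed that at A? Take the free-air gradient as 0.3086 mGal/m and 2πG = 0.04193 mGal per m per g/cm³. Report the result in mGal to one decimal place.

8.9

Δg_SB(A) = 981218.93 − 981293.33 + 0.3086×558.4 − 0.04193×2.79×558.4 = 32.60 mGal
Δg_SB(B) = 981016.25 − 981293.33 + 0.3086×1662.6 − 0.04193×2.79×1662.6 = 41.50 mGal
Difference = 41.50 − (32.60) = 8.90 mGal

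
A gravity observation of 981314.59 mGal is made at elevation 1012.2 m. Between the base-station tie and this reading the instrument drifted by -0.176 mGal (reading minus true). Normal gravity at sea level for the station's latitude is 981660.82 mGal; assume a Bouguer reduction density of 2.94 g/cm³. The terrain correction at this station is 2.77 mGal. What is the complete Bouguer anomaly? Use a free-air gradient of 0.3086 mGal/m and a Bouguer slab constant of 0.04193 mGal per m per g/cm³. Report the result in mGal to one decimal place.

-155.7

Drift-corrected reading = 981314.59 − (-0.176) = 981314.766 mGal
Free-air correction = 0.3086 × 1012.2 = 312.36 mGal
Free-air anomaly = 981314.766 − 981660.82 + (312.36) = -33.694 mGal
Bouguer slab correction = 0.04193 × 2.94 × 1012.2 = 124.78 mGal
Simple Bouguer anomaly = -33.694 − (124.78) = -158.474 mGal
Complete Bouguer anomaly = -158.474 + 2.77 = -155.704 mGal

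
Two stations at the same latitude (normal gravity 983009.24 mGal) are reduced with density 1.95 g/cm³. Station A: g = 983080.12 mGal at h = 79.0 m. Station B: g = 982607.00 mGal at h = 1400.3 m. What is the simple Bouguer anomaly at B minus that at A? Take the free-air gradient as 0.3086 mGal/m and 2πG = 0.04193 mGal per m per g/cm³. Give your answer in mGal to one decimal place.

Δg_SB(A) = 983080.12 − 983009.24 + 0.3086×79.0 − 0.04193×1.95×79.0 = 88.80 mGal
Δg_SB(B) = 982607.00 − 983009.24 + 0.3086×1400.3 − 0.04193×1.95×1400.3 = -84.60 mGal
Difference = -84.60 − (88.80) = -173.40 mGal

-173.4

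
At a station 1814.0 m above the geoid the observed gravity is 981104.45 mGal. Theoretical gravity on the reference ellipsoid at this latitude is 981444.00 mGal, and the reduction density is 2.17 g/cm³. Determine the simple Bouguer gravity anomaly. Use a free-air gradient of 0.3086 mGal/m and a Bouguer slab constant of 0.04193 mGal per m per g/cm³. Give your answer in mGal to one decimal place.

Free-air correction = 0.3086 × 1814.0 = 559.80 mGal
Free-air anomaly = 981104.45 − 981444.00 + (559.80) = 220.25 mGal
Bouguer slab correction = 0.04193 × 2.17 × 1814.0 = 165.05 mGal
Simple Bouguer anomaly = 220.25 − (165.05) = 55.20 mGal

55.2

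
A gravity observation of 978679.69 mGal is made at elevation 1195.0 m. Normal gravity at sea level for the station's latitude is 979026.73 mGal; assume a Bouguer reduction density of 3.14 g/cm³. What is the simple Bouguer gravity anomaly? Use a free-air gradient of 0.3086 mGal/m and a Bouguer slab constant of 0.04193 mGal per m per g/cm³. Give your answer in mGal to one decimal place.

-135.6

Free-air correction = 0.3086 × 1195.0 = 368.78 mGal
Free-air anomaly = 978679.69 − 979026.73 + (368.78) = 21.74 mGal
Bouguer slab correction = 0.04193 × 3.14 × 1195.0 = 157.33 mGal
Simple Bouguer anomaly = 21.74 − (157.33) = -135.59 mGal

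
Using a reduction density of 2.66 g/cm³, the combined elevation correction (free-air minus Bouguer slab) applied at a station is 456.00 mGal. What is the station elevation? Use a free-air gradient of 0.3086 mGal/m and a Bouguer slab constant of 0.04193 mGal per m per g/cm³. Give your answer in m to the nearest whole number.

Combined gradient = 0.3086 − 0.04193 × 2.66 = 0.1970662 mGal/m
h = 456.00 / 0.1970662 = 2313.94 m

2314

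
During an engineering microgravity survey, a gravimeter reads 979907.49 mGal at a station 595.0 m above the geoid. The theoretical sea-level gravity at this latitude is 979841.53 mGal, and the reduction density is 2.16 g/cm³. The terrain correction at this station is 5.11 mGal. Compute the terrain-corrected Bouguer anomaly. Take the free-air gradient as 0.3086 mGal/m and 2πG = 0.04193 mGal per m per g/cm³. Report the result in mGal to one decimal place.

200.8

Free-air correction = 0.3086 × 595.0 = 183.62 mGal
Free-air anomaly = 979907.49 − 979841.53 + (183.62) = 249.58 mGal
Bouguer slab correction = 0.04193 × 2.16 × 595.0 = 53.89 mGal
Simple Bouguer anomaly = 249.58 − (53.89) = 195.69 mGal
Complete Bouguer anomaly = 195.69 + 5.11 = 200.80 mGal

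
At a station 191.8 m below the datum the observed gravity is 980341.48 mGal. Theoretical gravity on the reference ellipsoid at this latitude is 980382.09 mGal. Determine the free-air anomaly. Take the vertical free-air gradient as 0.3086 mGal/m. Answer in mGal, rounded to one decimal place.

Free-air correction = 0.3086 × -191.8 = -59.19 mGal
Free-air anomaly = 980341.48 − 980382.09 + (-59.19) = -99.80 mGal

-99.8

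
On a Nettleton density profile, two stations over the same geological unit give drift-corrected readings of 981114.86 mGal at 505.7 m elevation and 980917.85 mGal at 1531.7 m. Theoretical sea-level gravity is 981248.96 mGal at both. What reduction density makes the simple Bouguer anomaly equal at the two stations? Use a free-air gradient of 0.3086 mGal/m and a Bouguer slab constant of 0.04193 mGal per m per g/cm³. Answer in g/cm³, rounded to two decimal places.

Δg_obs = 980917.85 − 981114.86 = -197.01 mGal over Δh = 1531.7 − 505.7 = 1026.0 m
Equal Bouguer anomalies ⇒ Δg_obs + (0.3086 − 0.04193ρ)·Δh = 0
0.3086 − 0.04193ρ = −Δg_obs/Δh = 0.19202
ρ = (0.3086 − 0.19202) / 0.04193 = 2.78 g/cm³

2.78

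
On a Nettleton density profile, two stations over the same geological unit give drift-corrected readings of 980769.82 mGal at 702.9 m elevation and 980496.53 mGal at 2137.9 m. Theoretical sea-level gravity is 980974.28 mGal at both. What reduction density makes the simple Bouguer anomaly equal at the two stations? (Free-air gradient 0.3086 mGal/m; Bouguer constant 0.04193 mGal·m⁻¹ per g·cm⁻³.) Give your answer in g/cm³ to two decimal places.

2.82

Δg_obs = 980496.53 − 980769.82 = -273.29 mGal over Δh = 2137.9 − 702.9 = 1435.0 m
Equal Bouguer anomalies ⇒ Δg_obs + (0.3086 − 0.04193ρ)·Δh = 0
0.3086 − 0.04193ρ = −Δg_obs/Δh = 0.19045
ρ = (0.3086 − 0.19045) / 0.04193 = 2.82 g/cm³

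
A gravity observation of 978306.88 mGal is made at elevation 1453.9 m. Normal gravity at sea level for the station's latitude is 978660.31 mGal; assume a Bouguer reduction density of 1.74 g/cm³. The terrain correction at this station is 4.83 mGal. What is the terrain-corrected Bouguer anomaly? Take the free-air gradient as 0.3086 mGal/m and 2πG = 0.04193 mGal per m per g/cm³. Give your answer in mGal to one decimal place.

-6.0

Free-air correction = 0.3086 × 1453.9 = 448.67 mGal
Free-air anomaly = 978306.88 − 978660.31 + (448.67) = 95.24 mGal
Bouguer slab correction = 0.04193 × 1.74 × 1453.9 = 106.07 mGal
Simple Bouguer anomaly = 95.24 − (106.07) = -10.83 mGal
Complete Bouguer anomaly = -10.83 + 4.83 = -6.00 mGal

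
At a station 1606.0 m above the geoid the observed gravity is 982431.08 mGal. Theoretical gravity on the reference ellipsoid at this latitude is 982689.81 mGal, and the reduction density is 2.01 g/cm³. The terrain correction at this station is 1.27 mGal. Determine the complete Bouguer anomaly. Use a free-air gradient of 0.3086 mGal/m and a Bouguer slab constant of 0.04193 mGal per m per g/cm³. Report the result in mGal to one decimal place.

Free-air correction = 0.3086 × 1606.0 = 495.61 mGal
Free-air anomaly = 982431.08 − 982689.81 + (495.61) = 236.88 mGal
Bouguer slab correction = 0.04193 × 2.01 × 1606.0 = 135.35 mGal
Simple Bouguer anomaly = 236.88 − (135.35) = 101.53 mGal
Complete Bouguer anomaly = 101.53 + 1.27 = 102.80 mGal

102.8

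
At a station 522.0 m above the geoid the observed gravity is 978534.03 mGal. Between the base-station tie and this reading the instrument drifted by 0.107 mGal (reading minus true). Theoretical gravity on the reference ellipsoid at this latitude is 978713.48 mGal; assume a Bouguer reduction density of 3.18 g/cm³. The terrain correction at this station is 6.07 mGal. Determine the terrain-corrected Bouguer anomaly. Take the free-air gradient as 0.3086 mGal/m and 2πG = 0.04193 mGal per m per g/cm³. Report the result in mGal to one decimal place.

-82.0

Drift-corrected reading = 978534.03 − (0.107) = 978533.923 mGal
Free-air correction = 0.3086 × 522.0 = 161.09 mGal
Free-air anomaly = 978533.923 − 978713.48 + (161.09) = -18.467 mGal
Bouguer slab correction = 0.04193 × 3.18 × 522.0 = 69.60 mGal
Simple Bouguer anomaly = -18.467 − (69.60) = -88.067 mGal
Complete Bouguer anomaly = -88.067 + 6.07 = -81.997 mGal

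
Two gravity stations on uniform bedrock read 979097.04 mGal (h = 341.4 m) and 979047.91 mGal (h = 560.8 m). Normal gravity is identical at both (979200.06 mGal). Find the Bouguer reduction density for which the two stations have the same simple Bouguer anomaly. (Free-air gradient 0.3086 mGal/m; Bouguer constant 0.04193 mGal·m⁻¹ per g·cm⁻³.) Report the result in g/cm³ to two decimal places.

Δg_obs = 979047.91 − 979097.04 = -49.13 mGal over Δh = 560.8 − 341.4 = 219.4 m
Equal Bouguer anomalies ⇒ Δg_obs + (0.3086 − 0.04193ρ)·Δh = 0
0.3086 − 0.04193ρ = −Δg_obs/Δh = 0.22393
ρ = (0.3086 − 0.22393) / 0.04193 = 2.02 g/cm³

2.02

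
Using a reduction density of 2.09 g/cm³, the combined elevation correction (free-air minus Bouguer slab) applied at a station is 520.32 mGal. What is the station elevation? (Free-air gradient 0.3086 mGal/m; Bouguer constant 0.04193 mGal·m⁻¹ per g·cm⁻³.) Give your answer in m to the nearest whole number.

2355

Combined gradient = 0.3086 − 0.04193 × 2.09 = 0.2209663 mGal/m
h = 520.32 / 0.2209663 = 2354.75 m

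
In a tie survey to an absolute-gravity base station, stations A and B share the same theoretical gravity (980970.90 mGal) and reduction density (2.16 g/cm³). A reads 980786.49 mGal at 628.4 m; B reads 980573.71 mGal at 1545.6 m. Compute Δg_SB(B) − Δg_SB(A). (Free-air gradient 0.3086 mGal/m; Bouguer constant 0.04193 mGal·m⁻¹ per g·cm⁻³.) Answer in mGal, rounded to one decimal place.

-12.8

Δg_SB(A) = 980786.49 − 980970.90 + 0.3086×628.4 − 0.04193×2.16×628.4 = -47.40 mGal
Δg_SB(B) = 980573.71 − 980970.90 + 0.3086×1545.6 − 0.04193×2.16×1545.6 = -60.20 mGal
Difference = -60.20 − (-47.40) = -12.80 mGal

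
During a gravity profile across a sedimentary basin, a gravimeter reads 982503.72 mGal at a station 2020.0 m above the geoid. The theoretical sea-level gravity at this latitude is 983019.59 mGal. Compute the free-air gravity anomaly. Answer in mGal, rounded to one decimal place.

Free-air correction = 0.3086 × 2020.0 = 623.37 mGal
Free-air anomaly = 982503.72 − 983019.59 + (623.37) = 107.50 mGal

107.5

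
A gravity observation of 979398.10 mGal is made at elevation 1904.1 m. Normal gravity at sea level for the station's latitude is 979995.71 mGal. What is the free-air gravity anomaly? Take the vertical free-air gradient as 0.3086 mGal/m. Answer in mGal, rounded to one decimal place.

Free-air correction = 0.3086 × 1904.1 = 587.61 mGal
Free-air anomaly = 979398.10 − 979995.71 + (587.61) = -10.00 mGal

-10.0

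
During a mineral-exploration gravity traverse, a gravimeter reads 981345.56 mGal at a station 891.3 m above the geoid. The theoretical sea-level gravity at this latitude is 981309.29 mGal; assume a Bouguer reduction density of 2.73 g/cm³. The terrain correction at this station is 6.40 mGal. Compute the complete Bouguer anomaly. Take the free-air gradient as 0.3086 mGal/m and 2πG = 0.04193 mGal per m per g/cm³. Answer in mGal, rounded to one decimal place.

Free-air correction = 0.3086 × 891.3 = 275.06 mGal
Free-air anomaly = 981345.56 − 981309.29 + (275.06) = 311.33 mGal
Bouguer slab correction = 0.04193 × 2.73 × 891.3 = 102.03 mGal
Simple Bouguer anomaly = 311.33 − (102.03) = 209.30 mGal
Complete Bouguer anomaly = 209.30 + 6.40 = 215.70 mGal

215.7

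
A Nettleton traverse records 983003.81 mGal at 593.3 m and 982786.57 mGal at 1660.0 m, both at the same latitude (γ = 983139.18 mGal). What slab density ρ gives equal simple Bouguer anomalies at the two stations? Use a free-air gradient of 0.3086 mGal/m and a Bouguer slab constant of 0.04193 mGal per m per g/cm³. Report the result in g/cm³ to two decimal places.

Δg_obs = 982786.57 − 983003.81 = -217.24 mGal over Δh = 1660.0 − 593.3 = 1066.7 m
Equal Bouguer anomalies ⇒ Δg_obs + (0.3086 − 0.04193ρ)·Δh = 0
0.3086 − 0.04193ρ = −Δg_obs/Δh = 0.20366
ρ = (0.3086 − 0.20366) / 0.04193 = 2.50 g/cm³

2.50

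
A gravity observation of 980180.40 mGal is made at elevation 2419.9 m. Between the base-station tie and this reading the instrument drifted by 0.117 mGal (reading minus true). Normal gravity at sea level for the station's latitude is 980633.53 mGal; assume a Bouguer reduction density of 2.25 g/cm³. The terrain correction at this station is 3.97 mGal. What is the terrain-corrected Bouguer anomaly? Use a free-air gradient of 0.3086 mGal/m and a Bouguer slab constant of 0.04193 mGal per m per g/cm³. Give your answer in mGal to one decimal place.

Drift-corrected reading = 980180.40 − (0.117) = 980180.283 mGal
Free-air correction = 0.3086 × 2419.9 = 746.78 mGal
Free-air anomaly = 980180.283 − 980633.53 + (746.78) = 293.533 mGal
Bouguer slab correction = 0.04193 × 2.25 × 2419.9 = 228.30 mGal
Simple Bouguer anomaly = 293.533 − (228.30) = 65.233 mGal
Complete Bouguer anomaly = 65.233 + 3.97 = 69.203 mGal

69.2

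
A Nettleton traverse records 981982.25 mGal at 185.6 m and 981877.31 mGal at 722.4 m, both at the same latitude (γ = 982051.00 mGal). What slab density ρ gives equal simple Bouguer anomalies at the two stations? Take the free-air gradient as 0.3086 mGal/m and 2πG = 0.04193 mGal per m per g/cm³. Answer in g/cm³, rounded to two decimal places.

Δg_obs = 981877.31 − 981982.25 = -104.94 mGal over Δh = 722.4 − 185.6 = 536.8 m
Equal Bouguer anomalies ⇒ Δg_obs + (0.3086 − 0.04193ρ)·Δh = 0
0.3086 − 0.04193ρ = −Δg_obs/Δh = 0.19549
ρ = (0.3086 − 0.19549) / 0.04193 = 2.70 g/cm³

2.70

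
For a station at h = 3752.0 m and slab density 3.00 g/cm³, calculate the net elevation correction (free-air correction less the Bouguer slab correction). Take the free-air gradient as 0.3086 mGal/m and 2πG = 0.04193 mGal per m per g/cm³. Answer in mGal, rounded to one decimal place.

Combined gradient = 0.3086 − 0.04193 × 3.00 = 0.1828100 mGal/m
Combined elevation correction = 0.1828100 × 3752.0 = 685.9 mGal

685.9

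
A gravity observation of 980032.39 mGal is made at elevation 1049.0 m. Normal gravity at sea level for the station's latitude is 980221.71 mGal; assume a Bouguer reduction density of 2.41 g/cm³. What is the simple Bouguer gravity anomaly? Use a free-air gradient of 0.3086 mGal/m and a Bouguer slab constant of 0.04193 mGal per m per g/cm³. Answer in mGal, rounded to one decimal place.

28.4

Free-air correction = 0.3086 × 1049.0 = 323.72 mGal
Free-air anomaly = 980032.39 − 980221.71 + (323.72) = 134.40 mGal
Bouguer slab correction = 0.04193 × 2.41 × 1049.0 = 106.00 mGal
Simple Bouguer anomaly = 134.40 − (106.00) = 28.40 mGal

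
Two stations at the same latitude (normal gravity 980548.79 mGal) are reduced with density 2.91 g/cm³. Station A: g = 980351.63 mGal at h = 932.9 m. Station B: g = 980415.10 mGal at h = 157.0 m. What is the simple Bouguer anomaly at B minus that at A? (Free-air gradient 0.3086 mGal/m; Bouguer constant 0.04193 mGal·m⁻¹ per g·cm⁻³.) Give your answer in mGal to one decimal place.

Δg_SB(A) = 980351.63 − 980548.79 + 0.3086×932.9 − 0.04193×2.91×932.9 = -23.10 mGal
Δg_SB(B) = 980415.10 − 980548.79 + 0.3086×157.0 − 0.04193×2.91×157.0 = -104.40 mGal
Difference = -104.40 − (-23.10) = -81.30 mGal

-81.3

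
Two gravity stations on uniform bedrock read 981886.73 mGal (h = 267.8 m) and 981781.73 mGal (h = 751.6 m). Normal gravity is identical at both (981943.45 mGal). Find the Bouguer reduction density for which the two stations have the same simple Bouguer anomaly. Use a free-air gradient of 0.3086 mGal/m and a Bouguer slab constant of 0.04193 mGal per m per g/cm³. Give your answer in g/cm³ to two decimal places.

2.18

Δg_obs = 981781.73 − 981886.73 = -105.00 mGal over Δh = 751.6 − 267.8 = 483.8 m
Equal Bouguer anomalies ⇒ Δg_obs + (0.3086 − 0.04193ρ)·Δh = 0
0.3086 − 0.04193ρ = −Δg_obs/Δh = 0.21703
ρ = (0.3086 − 0.21703) / 0.04193 = 2.18 g/cm³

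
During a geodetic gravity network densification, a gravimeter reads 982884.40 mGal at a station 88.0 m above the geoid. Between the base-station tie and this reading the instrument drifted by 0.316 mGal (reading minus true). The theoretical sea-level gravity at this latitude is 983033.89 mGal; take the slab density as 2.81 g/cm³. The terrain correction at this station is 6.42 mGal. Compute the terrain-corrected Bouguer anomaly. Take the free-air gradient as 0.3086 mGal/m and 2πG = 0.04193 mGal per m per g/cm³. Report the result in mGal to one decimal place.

-126.6

Drift-corrected reading = 982884.40 − (0.316) = 982884.084 mGal
Free-air correction = 0.3086 × 88.0 = 27.16 mGal
Free-air anomaly = 982884.084 − 983033.89 + (27.16) = -122.646 mGal
Bouguer slab correction = 0.04193 × 2.81 × 88.0 = 10.37 mGal
Simple Bouguer anomaly = -122.646 − (10.37) = -133.016 mGal
Complete Bouguer anomaly = -133.016 + 6.42 = -126.596 mGal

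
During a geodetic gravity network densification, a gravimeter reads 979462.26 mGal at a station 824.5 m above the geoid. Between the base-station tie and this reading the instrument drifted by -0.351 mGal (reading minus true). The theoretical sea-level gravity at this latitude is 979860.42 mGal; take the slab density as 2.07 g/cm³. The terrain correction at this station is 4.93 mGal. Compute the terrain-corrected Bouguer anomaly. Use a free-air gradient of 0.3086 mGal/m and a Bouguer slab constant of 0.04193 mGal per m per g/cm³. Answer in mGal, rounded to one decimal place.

-210.0

Drift-corrected reading = 979462.26 − (-0.351) = 979462.611 mGal
Free-air correction = 0.3086 × 824.5 = 254.44 mGal
Free-air anomaly = 979462.611 − 979860.42 + (254.44) = -143.369 mGal
Bouguer slab correction = 0.04193 × 2.07 × 824.5 = 71.56 mGal
Simple Bouguer anomaly = -143.369 − (71.56) = -214.929 mGal
Complete Bouguer anomaly = -214.929 + 4.93 = -209.999 mGal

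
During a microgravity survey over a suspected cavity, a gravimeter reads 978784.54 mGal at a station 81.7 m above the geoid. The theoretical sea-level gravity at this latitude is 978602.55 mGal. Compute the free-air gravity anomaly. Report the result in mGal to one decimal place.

Free-air correction = 0.3086 × 81.7 = 25.21 mGal
Free-air anomaly = 978784.54 − 978602.55 + (25.21) = 207.20 mGal

207.2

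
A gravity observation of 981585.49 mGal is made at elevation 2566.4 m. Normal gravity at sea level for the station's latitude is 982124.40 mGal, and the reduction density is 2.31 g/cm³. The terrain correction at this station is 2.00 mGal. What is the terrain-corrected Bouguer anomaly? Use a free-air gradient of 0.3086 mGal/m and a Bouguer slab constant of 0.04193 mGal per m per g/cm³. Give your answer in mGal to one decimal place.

6.5

Free-air correction = 0.3086 × 2566.4 = 791.99 mGal
Free-air anomaly = 981585.49 − 982124.40 + (791.99) = 253.08 mGal
Bouguer slab correction = 0.04193 × 2.31 × 2566.4 = 248.58 mGal
Simple Bouguer anomaly = 253.08 − (248.58) = 4.50 mGal
Complete Bouguer anomaly = 4.50 + 2.00 = 6.50 mGal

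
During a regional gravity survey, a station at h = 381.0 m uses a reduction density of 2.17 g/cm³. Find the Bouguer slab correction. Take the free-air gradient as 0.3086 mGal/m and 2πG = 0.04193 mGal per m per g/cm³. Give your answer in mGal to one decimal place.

Bouguer slab correction = 0.04193 × 2.17 × 381.0 = 34.7 mGal

34.7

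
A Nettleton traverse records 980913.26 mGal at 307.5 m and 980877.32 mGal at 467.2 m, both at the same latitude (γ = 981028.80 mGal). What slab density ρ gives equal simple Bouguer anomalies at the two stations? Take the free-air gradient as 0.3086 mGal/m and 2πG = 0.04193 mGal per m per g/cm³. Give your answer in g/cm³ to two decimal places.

1.99

Δg_obs = 980877.32 − 980913.26 = -35.94 mGal over Δh = 467.2 − 307.5 = 159.7 m
Equal Bouguer anomalies ⇒ Δg_obs + (0.3086 − 0.04193ρ)·Δh = 0
0.3086 − 0.04193ρ = −Δg_obs/Δh = 0.22505
ρ = (0.3086 − 0.22505) / 0.04193 = 1.99 g/cm³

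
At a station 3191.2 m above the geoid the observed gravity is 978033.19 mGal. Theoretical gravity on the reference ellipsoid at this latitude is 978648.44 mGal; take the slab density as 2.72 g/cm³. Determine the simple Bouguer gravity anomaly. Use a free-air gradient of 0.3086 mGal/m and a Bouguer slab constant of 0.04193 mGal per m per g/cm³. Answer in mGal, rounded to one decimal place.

Free-air correction = 0.3086 × 3191.2 = 984.80 mGal
Free-air anomaly = 978033.19 − 978648.44 + (984.80) = 369.55 mGal
Bouguer slab correction = 0.04193 × 2.72 × 3191.2 = 363.96 mGal
Simple Bouguer anomaly = 369.55 − (363.96) = 5.59 mGal

5.6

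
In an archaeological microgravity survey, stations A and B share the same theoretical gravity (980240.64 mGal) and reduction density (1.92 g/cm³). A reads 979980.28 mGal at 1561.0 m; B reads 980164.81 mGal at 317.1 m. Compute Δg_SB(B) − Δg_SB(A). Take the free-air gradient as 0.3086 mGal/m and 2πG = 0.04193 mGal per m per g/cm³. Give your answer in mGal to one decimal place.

Δg_SB(A) = 979980.28 − 980240.64 + 0.3086×1561.0 − 0.04193×1.92×1561.0 = 95.70 mGal
Δg_SB(B) = 980164.81 − 980240.64 + 0.3086×317.1 − 0.04193×1.92×317.1 = -3.50 mGal
Difference = -3.50 − (95.70) = -99.20 mGal

-99.2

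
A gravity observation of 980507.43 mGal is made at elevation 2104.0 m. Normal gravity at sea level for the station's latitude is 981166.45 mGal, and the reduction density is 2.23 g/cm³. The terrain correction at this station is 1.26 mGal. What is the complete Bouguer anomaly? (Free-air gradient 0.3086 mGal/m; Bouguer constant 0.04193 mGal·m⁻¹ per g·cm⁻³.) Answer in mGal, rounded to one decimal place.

Free-air correction = 0.3086 × 2104.0 = 649.29 mGal
Free-air anomaly = 980507.43 − 981166.45 + (649.29) = -9.73 mGal
Bouguer slab correction = 0.04193 × 2.23 × 2104.0 = 196.73 mGal
Simple Bouguer anomaly = -9.73 − (196.73) = -206.46 mGal
Complete Bouguer anomaly = -206.46 + 1.26 = -205.20 mGal

-205.2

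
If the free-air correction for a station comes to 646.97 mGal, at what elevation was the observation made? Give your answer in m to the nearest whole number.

2096

h = 646.97 / 0.3086 = 2096.47 m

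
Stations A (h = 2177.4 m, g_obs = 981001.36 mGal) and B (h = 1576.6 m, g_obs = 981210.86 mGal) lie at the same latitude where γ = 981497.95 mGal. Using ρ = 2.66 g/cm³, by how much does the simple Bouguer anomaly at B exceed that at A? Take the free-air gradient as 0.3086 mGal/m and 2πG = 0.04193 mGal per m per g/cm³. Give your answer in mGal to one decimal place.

91.1

Δg_SB(A) = 981001.36 − 981497.95 + 0.3086×2177.4 − 0.04193×2.66×2177.4 = -67.50 mGal
Δg_SB(B) = 981210.86 − 981497.95 + 0.3086×1576.6 − 0.04193×2.66×1576.6 = 23.60 mGal
Difference = 23.60 − (-67.50) = 91.10 mGal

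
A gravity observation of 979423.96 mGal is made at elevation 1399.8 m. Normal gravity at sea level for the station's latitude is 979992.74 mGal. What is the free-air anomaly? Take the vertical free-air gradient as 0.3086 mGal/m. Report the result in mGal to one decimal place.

Free-air correction = 0.3086 × 1399.8 = 431.98 mGal
Free-air anomaly = 979423.96 − 979992.74 + (431.98) = -136.80 mGal

-136.8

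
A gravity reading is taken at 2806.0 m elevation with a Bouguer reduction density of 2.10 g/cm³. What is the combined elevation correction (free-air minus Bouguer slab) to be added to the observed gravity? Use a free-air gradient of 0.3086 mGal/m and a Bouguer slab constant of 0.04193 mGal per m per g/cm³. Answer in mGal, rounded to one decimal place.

618.9

Combined gradient = 0.3086 − 0.04193 × 2.10 = 0.2205470 mGal/m
Combined elevation correction = 0.2205470 × 2806.0 = 618.9 mGal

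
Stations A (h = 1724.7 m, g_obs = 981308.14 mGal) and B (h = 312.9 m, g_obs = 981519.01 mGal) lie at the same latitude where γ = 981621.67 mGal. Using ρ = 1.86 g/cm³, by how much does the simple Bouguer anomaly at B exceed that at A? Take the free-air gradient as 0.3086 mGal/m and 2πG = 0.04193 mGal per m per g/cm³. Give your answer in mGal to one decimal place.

Δg_SB(A) = 981308.14 − 981621.67 + 0.3086×1724.7 − 0.04193×1.86×1724.7 = 84.20 mGal
Δg_SB(B) = 981519.01 − 981621.67 + 0.3086×312.9 − 0.04193×1.86×312.9 = -30.50 mGal
Difference = -30.50 − (84.20) = -114.70 mGal

-114.7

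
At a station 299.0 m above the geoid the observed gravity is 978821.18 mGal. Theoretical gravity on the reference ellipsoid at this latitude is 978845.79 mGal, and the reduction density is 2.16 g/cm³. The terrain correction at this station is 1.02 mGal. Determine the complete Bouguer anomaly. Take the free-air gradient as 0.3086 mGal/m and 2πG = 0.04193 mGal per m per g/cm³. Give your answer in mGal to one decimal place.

41.6

Free-air correction = 0.3086 × 299.0 = 92.27 mGal
Free-air anomaly = 978821.18 − 978845.79 + (92.27) = 67.66 mGal
Bouguer slab correction = 0.04193 × 2.16 × 299.0 = 27.08 mGal
Simple Bouguer anomaly = 67.66 − (27.08) = 40.58 mGal
Complete Bouguer anomaly = 40.58 + 1.02 = 41.60 mGal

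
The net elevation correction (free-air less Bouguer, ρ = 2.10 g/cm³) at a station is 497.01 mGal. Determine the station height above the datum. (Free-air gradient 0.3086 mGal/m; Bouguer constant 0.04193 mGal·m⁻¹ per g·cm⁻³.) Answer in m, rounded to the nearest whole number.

2254

Combined gradient = 0.3086 − 0.04193 × 2.10 = 0.2205470 mGal/m
h = 497.01 / 0.2205470 = 2253.53 m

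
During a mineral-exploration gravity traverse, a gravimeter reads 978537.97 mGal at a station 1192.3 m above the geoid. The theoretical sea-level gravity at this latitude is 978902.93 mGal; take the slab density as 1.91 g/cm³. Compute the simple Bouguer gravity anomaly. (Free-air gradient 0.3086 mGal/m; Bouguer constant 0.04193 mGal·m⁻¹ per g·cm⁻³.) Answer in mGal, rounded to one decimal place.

-92.5

Free-air correction = 0.3086 × 1192.3 = 367.94 mGal
Free-air anomaly = 978537.97 − 978902.93 + (367.94) = 2.98 mGal
Bouguer slab correction = 0.04193 × 1.91 × 1192.3 = 95.49 mGal
Simple Bouguer anomaly = 2.98 − (95.49) = -92.51 mGal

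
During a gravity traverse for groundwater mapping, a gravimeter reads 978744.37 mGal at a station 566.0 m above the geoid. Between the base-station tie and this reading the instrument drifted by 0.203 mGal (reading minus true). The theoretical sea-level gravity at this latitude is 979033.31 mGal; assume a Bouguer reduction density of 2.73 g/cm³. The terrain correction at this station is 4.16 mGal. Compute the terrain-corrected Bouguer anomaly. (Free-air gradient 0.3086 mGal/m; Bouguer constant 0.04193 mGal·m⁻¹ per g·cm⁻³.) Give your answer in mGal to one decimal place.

Drift-corrected reading = 978744.37 − (0.203) = 978744.167 mGal
Free-air correction = 0.3086 × 566.0 = 174.67 mGal
Free-air anomaly = 978744.167 − 979033.31 + (174.67) = -114.473 mGal
Bouguer slab correction = 0.04193 × 2.73 × 566.0 = 64.79 mGal
Simple Bouguer anomaly = -114.473 − (64.79) = -179.263 mGal
Complete Bouguer anomaly = -179.263 + 4.16 = -175.103 mGal

-175.1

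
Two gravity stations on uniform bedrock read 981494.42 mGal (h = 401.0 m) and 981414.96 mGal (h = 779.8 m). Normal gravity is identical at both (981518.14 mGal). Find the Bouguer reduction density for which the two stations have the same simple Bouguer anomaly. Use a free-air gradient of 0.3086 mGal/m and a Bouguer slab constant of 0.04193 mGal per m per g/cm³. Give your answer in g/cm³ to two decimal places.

Δg_obs = 981414.96 − 981494.42 = -79.46 mGal over Δh = 779.8 − 401.0 = 378.8 m
Equal Bouguer anomalies ⇒ Δg_obs + (0.3086 − 0.04193ρ)·Δh = 0
0.3086 − 0.04193ρ = −Δg_obs/Δh = 0.20977
ρ = (0.3086 − 0.20977) / 0.04193 = 2.36 g/cm³

2.36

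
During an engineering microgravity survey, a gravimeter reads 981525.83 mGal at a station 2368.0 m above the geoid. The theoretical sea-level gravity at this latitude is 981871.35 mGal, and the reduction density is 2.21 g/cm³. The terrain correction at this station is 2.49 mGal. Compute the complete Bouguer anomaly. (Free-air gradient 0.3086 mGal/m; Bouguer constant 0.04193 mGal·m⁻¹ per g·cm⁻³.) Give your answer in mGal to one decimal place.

Free-air correction = 0.3086 × 2368.0 = 730.76 mGal
Free-air anomaly = 981525.83 − 981871.35 + (730.76) = 385.24 mGal
Bouguer slab correction = 0.04193 × 2.21 × 2368.0 = 219.43 mGal
Simple Bouguer anomaly = 385.24 − (219.43) = 165.81 mGal
Complete Bouguer anomaly = 165.81 + 2.49 = 168.30 mGal

168.3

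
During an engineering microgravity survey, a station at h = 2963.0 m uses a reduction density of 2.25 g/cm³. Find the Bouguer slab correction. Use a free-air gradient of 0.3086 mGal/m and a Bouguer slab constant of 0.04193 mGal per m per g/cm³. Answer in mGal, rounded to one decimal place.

279.5

Bouguer slab correction = 0.04193 × 2.25 × 2963.0 = 279.5 mGal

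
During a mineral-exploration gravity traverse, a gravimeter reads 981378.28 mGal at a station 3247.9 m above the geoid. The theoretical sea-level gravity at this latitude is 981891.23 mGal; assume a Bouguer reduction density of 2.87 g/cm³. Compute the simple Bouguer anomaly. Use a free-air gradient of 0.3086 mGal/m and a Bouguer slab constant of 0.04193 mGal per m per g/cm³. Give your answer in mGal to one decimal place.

98.5

Free-air correction = 0.3086 × 3247.9 = 1002.30 mGal
Free-air anomaly = 981378.28 − 981891.23 + (1002.30) = 489.35 mGal
Bouguer slab correction = 0.04193 × 2.87 × 3247.9 = 390.85 mGal
Simple Bouguer anomaly = 489.35 − (390.85) = 98.50 mGal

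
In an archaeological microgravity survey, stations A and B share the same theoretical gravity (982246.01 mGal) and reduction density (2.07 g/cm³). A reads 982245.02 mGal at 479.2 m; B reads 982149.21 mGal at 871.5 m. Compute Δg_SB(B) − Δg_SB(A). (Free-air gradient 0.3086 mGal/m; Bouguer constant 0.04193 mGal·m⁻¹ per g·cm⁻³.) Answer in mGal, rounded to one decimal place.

Δg_SB(A) = 982245.02 − 982246.01 + 0.3086×479.2 − 0.04193×2.07×479.2 = 105.30 mGal
Δg_SB(B) = 982149.21 − 982246.01 + 0.3086×871.5 − 0.04193×2.07×871.5 = 96.50 mGal
Difference = 96.50 − (105.30) = -8.80 mGal

-8.8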